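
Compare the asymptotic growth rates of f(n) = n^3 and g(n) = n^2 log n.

f(n) = n^3 grows faster: n^3 / (n^2 log n) = n/log n -> infinity.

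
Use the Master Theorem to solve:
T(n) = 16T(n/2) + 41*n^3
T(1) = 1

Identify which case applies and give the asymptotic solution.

a=16, b=2, f(n)=41*n^3.
log_2(16) = 4 > 3.
Since f(n) = O(n^3) is polynomially smaller than n^4, Case 1 applies.
T(n) = Theta(n^4).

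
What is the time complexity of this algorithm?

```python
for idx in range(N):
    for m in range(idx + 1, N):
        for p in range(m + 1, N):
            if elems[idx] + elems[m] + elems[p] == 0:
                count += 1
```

Time complexity: O(n^3).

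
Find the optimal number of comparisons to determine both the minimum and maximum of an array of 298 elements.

Naive approach: 594 comparisons (297 for max + 297 for min).
Optimal: Compare elements in pairs first (floor(n/2) = 149 comparisons), then find max among winners and min among losers (148 comparisons each).
Total: ceil(3n/2) - 2 = 445 comparisons. An adversary argument shows this is also a lower bound.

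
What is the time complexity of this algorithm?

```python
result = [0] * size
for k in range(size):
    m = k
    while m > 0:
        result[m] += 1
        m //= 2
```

Time complexity: O(n log n).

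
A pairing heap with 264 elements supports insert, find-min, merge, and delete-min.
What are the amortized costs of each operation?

Pairing heaps are self-adjusting heap-ordered trees. Insert and merge link two roots: O(1). Find-min reads the root: O(1). Delete-min removes the root, then pairs children in two passes; amortized cost is O(log 264) = O(log n).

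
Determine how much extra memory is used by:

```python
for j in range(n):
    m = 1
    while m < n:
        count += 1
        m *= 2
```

Space complexity: O(1).
Only a constant amount of auxiliary storage is used; nothing grows with n.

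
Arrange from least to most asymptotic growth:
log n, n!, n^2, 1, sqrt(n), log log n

Ordered by growth rate: 1 < log log n < log n < sqrt(n) < n^2 < n!.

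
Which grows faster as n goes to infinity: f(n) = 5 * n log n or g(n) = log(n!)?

f(n) = 5 * n log n and g(n) = log(n!) are Theta of each other: Stirling: log(n!) = n log n - n + O(log n) = Theta(n log n); the constant 5 doesn't change the Theta class.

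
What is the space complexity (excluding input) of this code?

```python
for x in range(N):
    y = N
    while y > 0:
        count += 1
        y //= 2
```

Space complexity: O(1).
Only a constant amount of auxiliary storage is used; nothing grows with n.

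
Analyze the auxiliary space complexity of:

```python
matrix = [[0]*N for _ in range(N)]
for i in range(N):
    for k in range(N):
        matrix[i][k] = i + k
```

Space complexity: O(n^2).
A 2D structure of size n x n is allocated.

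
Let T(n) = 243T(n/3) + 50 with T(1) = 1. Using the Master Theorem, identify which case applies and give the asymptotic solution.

a=243, b=3, f(n)=50.
log_3(243) = 5 > 0.
Since f(n) = O(n^0) is polynomially smaller than n^5, Case 1 applies.
T(n) = Theta(n^5).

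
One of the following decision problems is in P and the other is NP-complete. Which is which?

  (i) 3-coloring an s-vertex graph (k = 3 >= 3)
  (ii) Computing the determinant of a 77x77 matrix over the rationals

(i) is NP-complete: graph k-coloring for k>=3 is NP-complete by reduction from 3-SAT.
(ii) is P: Gaussian elimination runs in O(n^3).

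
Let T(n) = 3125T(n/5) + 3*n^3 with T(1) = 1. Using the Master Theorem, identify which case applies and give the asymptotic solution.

a=3125, b=5, f(n)=3*n^3.
log_5(3125) = 5 > 3.
Since f(n) = O(n^3) is polynomially smaller than n^5, Case 1 applies.
T(n) = Theta(n^5).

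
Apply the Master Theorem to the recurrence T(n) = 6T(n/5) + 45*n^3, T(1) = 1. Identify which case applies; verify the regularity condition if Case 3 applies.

a=6, b=5, f(n)=45*n^3.
log_5(6) = 1.113 < 3.
f(n) = Omega(n^(1.113+epsilon)) for some epsilon > 0, so Case 3 is the candidate.
Regularity: a*f(n/b) = 6*45*(n/5)^3 = (6/125)*45*n^3 <= c*f(n) with c = 6/125 < 1. Satisfied.
Case 3: T(n) = Theta(n^3).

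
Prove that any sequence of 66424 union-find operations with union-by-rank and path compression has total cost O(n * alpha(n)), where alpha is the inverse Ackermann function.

Using Tarjan's analysis with rank-based potential function. Union-by-rank keeps tree height O(log n). Path compression flattens paths during find. For n = 66424 operations, total cost is O(n * alpha(n)), effectively O(n) since alpha grows incredibly slowly.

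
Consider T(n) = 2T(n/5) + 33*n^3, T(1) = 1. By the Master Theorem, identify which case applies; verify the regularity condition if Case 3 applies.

a=2, b=5, f(n)=33*n^3.
log_5(2) = 0.4307 < 3.
f(n) = Omega(n^(0.4307+epsilon)) for some epsilon > 0, so Case 3 is the candidate.
Regularity: a*f(n/b) = 2*33*(n/5)^3 = (2/125)*33*n^3 <= c*f(n) with c = 2/125 < 1. Satisfied.
Case 3: T(n) = Theta(n^3).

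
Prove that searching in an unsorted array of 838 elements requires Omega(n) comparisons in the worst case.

An adversary can always place the target in the last position checked. Until all 838 positions are examined, the target might be in any unchecked position. Therefore 838 comparisons are necessary.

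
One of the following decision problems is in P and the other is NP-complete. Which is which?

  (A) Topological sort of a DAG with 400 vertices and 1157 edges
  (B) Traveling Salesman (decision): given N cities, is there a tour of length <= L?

(A) is P: DFS-based topological sort runs in O(V+E).
(B) is NP-complete: reduces from Hamiltonian Cycle.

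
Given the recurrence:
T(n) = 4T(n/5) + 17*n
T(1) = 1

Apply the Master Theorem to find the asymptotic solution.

a=4, b=5, f(n)=17*n. log_5(4) = 0.8614 < 1. Case 3: T(n) = O(n).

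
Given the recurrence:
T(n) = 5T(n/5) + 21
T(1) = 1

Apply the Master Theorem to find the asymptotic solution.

a=5, b=5, f(n)=21. log_5(5) = 1. Case 1 of Master Theorem: T(n) = O(n^1).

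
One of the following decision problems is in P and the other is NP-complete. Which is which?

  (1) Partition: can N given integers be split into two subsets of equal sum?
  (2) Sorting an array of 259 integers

(1) is NP-complete: Subset Sum reduces to it (one of Karp's 21 NP-complete problems).
(2) is P: merge sort runs in O(n log n).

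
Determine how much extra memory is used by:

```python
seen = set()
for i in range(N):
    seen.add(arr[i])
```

Space complexity: O(n).
Auxiliary storage grows linearly with the input size n in the worst case.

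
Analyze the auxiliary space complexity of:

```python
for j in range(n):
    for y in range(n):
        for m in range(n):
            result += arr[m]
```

Space complexity: O(1).
Only a constant amount of auxiliary storage is used; nothing grows with n.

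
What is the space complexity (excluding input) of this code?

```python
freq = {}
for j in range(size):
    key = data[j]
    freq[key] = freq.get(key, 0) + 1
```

Space complexity: O(n).
Auxiliary storage grows linearly with the input size n in the worst case.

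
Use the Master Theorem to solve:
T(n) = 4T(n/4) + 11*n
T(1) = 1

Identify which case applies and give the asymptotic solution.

a=4, b=4, f(n)=11*n.
log_4(4) = 1, so n^(log_b(a)) = n.
f(n) = Theta(n), so Case 2 applies.
T(n) = Theta(n log n).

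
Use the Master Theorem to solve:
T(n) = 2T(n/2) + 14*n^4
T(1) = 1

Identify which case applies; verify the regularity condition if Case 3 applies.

a=2, b=2, f(n)=14*n^4.
log_2(2) = 1 < 4.
f(n) = Omega(n^(1+epsilon)) for some epsilon > 0, so Case 3 is the candidate.
Regularity: a*f(n/b) = 2*14*(n/2)^4 = (2/16)*14*n^4 <= c*f(n) with c = 2/16 < 1. Satisfied.
Case 3: T(n) = Theta(n^4).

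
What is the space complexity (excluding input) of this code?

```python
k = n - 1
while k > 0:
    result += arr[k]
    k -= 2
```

Space complexity: O(1).
Only a constant amount of auxiliary storage is used; nothing grows with n.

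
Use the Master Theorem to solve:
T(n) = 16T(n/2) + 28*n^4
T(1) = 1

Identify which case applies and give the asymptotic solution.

a=16, b=2, f(n)=28*n^4.
log_2(16) = 4, so n^(log_b(a)) = n^4.
f(n) = Theta(n^4), so Case 2 applies.
T(n) = Theta(n^4 log n).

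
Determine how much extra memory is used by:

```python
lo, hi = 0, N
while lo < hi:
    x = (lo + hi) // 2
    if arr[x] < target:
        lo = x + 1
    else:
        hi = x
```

Space complexity: O(1).
Only a constant amount of auxiliary storage is used; nothing grows with n.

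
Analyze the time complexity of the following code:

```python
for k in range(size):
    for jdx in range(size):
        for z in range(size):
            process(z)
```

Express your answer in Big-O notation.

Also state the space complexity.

Time complexity: O(n^3).
Space complexity: O(1).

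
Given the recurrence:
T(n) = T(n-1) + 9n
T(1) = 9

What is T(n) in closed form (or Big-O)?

Unrolling: T(n) = 9 + 9*(2 + 3 + ... + n) = 9 + 9*(n(n+1)/2 - 1) = O(n^2).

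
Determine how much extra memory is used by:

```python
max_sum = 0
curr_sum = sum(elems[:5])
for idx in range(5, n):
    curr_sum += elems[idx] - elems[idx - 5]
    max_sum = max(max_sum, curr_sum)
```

Space complexity: O(1).
Only a constant amount of auxiliary storage is used; nothing grows with n.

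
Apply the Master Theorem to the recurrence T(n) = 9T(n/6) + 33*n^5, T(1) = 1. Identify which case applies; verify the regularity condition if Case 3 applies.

a=9, b=6, f(n)=33*n^5.
log_6(9) = 1.226 < 5.
f(n) = Omega(n^(1.226+epsilon)) for some epsilon > 0, so Case 3 is the candidate.
Regularity: a*f(n/b) = 9*33*(n/6)^5 = (9/7776)*33*n^5 <= c*f(n) with c = 9/7776 < 1. Satisfied.
Case 3: T(n) = Theta(n^5).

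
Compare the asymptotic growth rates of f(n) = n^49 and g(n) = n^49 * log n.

g(n) = n^49 * log n grows faster: extra log n factor -> infinity.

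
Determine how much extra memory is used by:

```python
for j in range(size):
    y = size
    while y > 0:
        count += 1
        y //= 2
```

Space complexity: O(1).
Only a constant amount of auxiliary storage is used; nothing grows with n.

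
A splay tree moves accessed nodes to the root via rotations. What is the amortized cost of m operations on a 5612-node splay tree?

Using a potential function Phi = sum of log(size of subtree) for each node, each splay operation has amortized cost O(log n) where n = 5612. Bad individual operations (O(n)) are offset by decreased potential.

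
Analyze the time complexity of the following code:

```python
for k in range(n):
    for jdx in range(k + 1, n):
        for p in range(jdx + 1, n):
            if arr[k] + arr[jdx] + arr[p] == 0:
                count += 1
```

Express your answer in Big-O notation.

Time complexity: O(n^3).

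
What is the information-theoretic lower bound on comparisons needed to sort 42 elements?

There are 42! = 1405006117752879898543142606244511569936384000000000 possible orderings. Each comparison gives 1 bit. We need at least ceil(log_2(1405006117752879898543142606244511569936384000000000)) = 170 comparisons.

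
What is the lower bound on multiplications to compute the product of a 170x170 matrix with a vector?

A 170x170 matrix-vector product has 170 inner products of length 170. Output depends on all 170^2 = 28900 matrix entries. At least 28900 multiplications needed.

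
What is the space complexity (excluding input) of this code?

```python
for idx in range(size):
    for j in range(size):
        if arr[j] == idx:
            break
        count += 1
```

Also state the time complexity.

Space complexity: O(1).
Only a constant amount of auxiliary storage is used; nothing grows with n.
Time complexity: O(n^2).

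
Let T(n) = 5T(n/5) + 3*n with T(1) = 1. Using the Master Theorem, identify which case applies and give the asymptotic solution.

a=5, b=5, f(n)=3*n.
log_5(5) = 1, so n^(log_b(a)) = n.
f(n) = Theta(n), so Case 2 applies.
T(n) = Theta(n log n).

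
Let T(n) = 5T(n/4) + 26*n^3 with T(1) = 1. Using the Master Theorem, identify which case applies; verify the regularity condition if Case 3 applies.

a=5, b=4, f(n)=26*n^3.
log_4(5) = 1.161 < 3.
f(n) = Omega(n^(1.161+epsilon)) for some epsilon > 0, so Case 3 is the candidate.
Regularity: a*f(n/b) = 5*26*(n/4)^3 = (5/64)*26*n^3 <= c*f(n) with c = 5/64 < 1. Satisfied.
Case 3: T(n) = Theta(n^3).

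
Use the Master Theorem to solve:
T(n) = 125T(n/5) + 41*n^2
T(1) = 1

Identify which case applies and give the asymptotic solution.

a=125, b=5, f(n)=41*n^2.
log_5(125) = 3 > 2.
Since f(n) = O(n^2) is polynomially smaller than n^3, Case 1 applies.
T(n) = Theta(n^3).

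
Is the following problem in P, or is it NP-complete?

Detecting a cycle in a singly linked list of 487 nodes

This problem is in P: Floyd's tortoise-and-hare runs in O(n) time, O(1) space.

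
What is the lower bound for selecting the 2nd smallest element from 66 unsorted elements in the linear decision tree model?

Selecting the 2nd smallest of 66 elements requires Omega(n) comparisons. Every element must be compared at least once. The BFPRT algorithm achieves O(n), making this tight.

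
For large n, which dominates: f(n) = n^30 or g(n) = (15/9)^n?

g(n) = (15/9)^n grows faster: (15/9)^n is exponential with base 15/9 > 1, dominating every polynomial.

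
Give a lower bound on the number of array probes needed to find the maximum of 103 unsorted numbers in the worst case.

Adversary: any unprobed cell could hold a value larger than everything seen so far. If fewer than 103 cells are probed, the adversary places the max in an unprobed cell. So all 103 cells must be examined; together with 103-1 comparisons this is tight.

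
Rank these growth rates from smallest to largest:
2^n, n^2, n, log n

Ordered by growth rate: log n < n < n^2 < 2^n.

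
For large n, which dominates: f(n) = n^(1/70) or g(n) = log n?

f(n) = n^(1/70) grows faster: any positive power of n dominates log n.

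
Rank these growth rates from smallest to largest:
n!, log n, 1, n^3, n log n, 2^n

Ordered by growth rate: 1 < log n < n log n < n^3 < 2^n < n!.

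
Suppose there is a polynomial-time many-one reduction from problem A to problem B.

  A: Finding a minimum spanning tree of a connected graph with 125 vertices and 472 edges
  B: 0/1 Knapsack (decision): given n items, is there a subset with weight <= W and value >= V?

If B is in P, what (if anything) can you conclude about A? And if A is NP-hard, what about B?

A poly-time reduction A <=_p B means any A-instance can be transformed to a B-instance in poly time.
If B is in P: compose the reduction with B's poly-time algorithm to solve A in poly time, so A is in P.
If A is NP-hard: every NP problem reduces to A, which reduces to B; composing reductions, every NP problem reduces to B, so B is NP-hard.
(Here in fact A is P and B is NP-complete.)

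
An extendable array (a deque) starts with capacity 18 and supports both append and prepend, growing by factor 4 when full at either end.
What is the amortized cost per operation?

Growth at either end copies all elements; capacities form a geometric sequence with ratio 4, so total copy cost over n operations is O(n) (two geometric series). Amortized O(1).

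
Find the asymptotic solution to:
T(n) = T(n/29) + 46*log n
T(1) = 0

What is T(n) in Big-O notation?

Each of the log_29(n) levels adds O(log n). T(n) = O(log^2 n).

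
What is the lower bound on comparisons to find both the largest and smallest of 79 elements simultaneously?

Pair elements first (floor(79/2) comparisons), then find max among winners and min among losers. Total: ceil(3*79/2) - 2 = 117 comparisons.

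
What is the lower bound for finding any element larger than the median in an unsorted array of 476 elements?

To find an element larger than the median of 476 elements, we must see Omega(n) elements. Without seeing enough elements, an adversary can make any unseen element the median.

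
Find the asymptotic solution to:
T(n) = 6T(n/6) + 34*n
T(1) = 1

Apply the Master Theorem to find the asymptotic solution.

a=6, b=6, f(n)=34*n. log_6(6) = 1. Case 2: T(n) = O(n log n).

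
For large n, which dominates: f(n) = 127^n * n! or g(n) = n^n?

f(n) = 127^n * n! grows faster: by Stirling n! ~ sqrt(2 pi n)(n/e)^n, so 127^n n! / n^n ~ (127/e)^n sqrt(2 pi n) -> infinity since 127/e > 1.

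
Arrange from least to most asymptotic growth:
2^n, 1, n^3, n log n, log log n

Ordered by growth rate: 1 < log log n < n log n < n^3 < 2^n.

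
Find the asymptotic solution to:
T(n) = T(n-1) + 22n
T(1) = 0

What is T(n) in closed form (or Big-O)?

Unrolling: T(n) = 0 + 22*(2 + 3 + ... + n) = 0 + 22*(n(n+1)/2 - 1) = O(n^2).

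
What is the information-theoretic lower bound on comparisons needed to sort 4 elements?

There are 4! = 24 possible orderings. Each comparison gives 1 bit. We need at least ceil(log_2(24)) = 5 comparisons.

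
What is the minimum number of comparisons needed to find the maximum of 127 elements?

Finding the maximum requires 126 comparisons. Each comparison eliminates exactly one candidate. With 127 candidates, we need 126 eliminations.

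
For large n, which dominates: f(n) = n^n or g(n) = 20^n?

f(n) = n^n grows faster: n^n / 20^n = (n/20)^n -> infinity once n > 20.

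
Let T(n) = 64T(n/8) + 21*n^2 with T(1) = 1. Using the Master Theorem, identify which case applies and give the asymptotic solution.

a=64, b=8, f(n)=21*n^2.
log_8(64) = 2, so n^(log_b(a)) = n^2.
f(n) = Theta(n^2), so Case 2 applies.
T(n) = Theta(n^2 log n).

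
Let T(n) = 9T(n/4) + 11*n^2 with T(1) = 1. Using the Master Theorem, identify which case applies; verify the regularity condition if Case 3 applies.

a=9, b=4, f(n)=11*n^2.
log_4(9) = 1.585 < 2.
f(n) = Omega(n^(1.585+epsilon)) for some epsilon > 0, so Case 3 is the candidate.
Regularity: a*f(n/b) = 9*11*(n/4)^2 = (9/16)*11*n^2 <= c*f(n) with c = 9/16 < 1. Satisfied.
Case 3: T(n) = Theta(n^2).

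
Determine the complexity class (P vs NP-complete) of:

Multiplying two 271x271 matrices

This problem is in P: the schoolbook algorithm runs in O(n^3).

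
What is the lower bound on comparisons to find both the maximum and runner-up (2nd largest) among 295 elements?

Lower bound: finding the max needs 295-1 comparisons. By an adversary weight-doubling argument, the maximum element must personally win at least ceil(log_2(295)) = 9 comparisons in any correct algorithm. The 2nd largest is among those 9 direct losers, and distinguishing it requires 9-1 more comparisons. Total >= 295-1 + 9-1 = 302. A balanced tournament achieves this bound exactly.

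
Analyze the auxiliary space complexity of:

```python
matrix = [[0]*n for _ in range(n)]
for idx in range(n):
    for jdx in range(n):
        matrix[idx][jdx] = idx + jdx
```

Space complexity: O(n^2).
A 2D structure of size n x n is allocated.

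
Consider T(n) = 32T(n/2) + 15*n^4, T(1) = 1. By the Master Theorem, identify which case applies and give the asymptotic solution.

a=32, b=2, f(n)=15*n^4.
log_2(32) = 5 > 4.
Since f(n) = O(n^4) is polynomially smaller than n^5, Case 1 applies.
T(n) = Theta(n^5).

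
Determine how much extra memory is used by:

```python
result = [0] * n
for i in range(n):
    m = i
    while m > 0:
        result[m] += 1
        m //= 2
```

Space complexity: O(n).
Auxiliary storage grows linearly with the input size n in the worst case.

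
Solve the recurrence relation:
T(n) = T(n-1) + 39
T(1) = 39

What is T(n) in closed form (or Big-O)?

Unrolling: T(n) = T(n-1) + 39 = T(n-2) + 2*39 = ... = T(1) + (n-1)*39 = 39 + (n-1)*39 = 39n.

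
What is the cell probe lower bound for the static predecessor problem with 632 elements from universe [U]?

The Patrascu-Thorup lower bound shows any data structure on n = 632 elements using O(n * polylog(n)) space requires Omega(log log U) query time. van Emde Boas trees achieve O(log log U) with O(U) space.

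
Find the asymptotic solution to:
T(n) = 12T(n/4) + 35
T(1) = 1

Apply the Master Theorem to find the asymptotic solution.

a=12, b=4, f(n)=35. log_4(12) = 1.792. Case 1 of Master Theorem: T(n) = O(n^1.792).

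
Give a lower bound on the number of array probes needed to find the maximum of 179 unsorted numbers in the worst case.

Adversary: any unprobed cell could hold a value larger than everything seen so far. If fewer than 179 cells are probed, the adversary places the max in an unprobed cell. So all 179 cells must be examined; together with 179-1 comparisons this is tight.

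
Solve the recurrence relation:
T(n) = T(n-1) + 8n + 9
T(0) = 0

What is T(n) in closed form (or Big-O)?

Dominant term in sum is 8*sum(i, i=1..n) = 8*n*(n+1)/2 = O(n^2).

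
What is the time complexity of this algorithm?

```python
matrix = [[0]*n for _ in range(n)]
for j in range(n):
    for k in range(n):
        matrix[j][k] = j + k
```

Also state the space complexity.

Time complexity: O(n^2).
Space complexity: O(n^2).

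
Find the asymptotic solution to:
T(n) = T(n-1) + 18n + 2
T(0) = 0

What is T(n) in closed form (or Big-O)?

Dominant term in sum is 18*sum(i, i=1..n) = 18*n*(n+1)/2 = O(n^2).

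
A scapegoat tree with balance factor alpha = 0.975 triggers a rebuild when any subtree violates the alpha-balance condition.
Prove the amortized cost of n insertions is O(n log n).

Define potential Phi = c * sum of |size(left(v)) - size(right(v))| over all nodes. An insertion at depth d costs O(d) = O(log n) and increases Phi by O(log n). When a rebuild of subtree of size s occurs, it costs O(s) but reduces Phi by Omega(s). With alpha = 0.975, between rebuilds Omega(s) insertions must occur. Amortized cost per insertion: O(log n).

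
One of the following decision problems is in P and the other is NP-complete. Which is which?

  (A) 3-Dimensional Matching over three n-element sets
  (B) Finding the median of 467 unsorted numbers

(A) is NP-complete: one of Karp's 21 NP-complete problems.
(B) is P: linear-time selection (median-of-medians) runs in O(n).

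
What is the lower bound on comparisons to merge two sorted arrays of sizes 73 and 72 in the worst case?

Adversary: with |73 - 72| <= 1 the inputs can be fully interleaved so that every adjacent pair in the merged output comes from different arrays. Then each of the 144 adjacent pairs must be directly compared, or the algorithm cannot determine their relative order. Standard merge meets this bound.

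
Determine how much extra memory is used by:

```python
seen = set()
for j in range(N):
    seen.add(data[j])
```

Space complexity: O(n).
Auxiliary storage grows linearly with the input size n in the worst case.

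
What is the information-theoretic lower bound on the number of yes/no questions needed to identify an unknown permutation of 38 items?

There are 38! = 523022617466601111760007224100074291200000000 permutations. Each yes/no question gives at most 1 bit, so at least ceil(log_2(523022617466601111760007224100074291200000000)) = 149 questions are needed.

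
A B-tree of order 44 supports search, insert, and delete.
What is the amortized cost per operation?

B-tree of order 44 has height O(log_44 n). Each operation traverses the tree height. Splits during insert and merges during delete are O(1) each and occur at most once per level. Total cost per operation: O(log_44 n).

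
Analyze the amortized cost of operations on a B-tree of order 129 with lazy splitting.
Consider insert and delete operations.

In a B-tree of order 129, a node splits when it has 129 keys. With lazy splitting, we use potential Phi = number of full nodes + number of near-empty nodes. Each split costs O(1) but reduces potential. Between splits, at least 64 insertions must occur in that node. Amortized structural cost is O(1) per operation, plus O(log_129 n) traversal.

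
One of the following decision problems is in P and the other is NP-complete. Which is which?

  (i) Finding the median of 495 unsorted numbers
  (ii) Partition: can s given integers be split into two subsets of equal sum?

(i) is P: linear-time selection (median-of-medians) runs in O(n).
(ii) is NP-complete: Subset Sum reduces to it (one of Karp's 21 NP-complete problems).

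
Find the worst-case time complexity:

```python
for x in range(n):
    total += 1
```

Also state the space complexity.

Time complexity: O(n).
Space complexity: O(1).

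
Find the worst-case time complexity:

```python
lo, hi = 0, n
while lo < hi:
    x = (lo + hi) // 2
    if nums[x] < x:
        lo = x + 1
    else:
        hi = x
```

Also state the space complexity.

Time complexity: O(log n).
Space complexity: O(1).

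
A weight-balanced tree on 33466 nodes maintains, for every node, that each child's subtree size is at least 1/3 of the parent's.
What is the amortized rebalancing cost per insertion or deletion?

With balance ratio 1/3, tree height is O(log_{3/1}(33466)) = O(log n). A rebalance at a node of size s costs O(s) but requires Omega(s) updates in that subtree to retrigger. Summed over the O(log n) ancestors of the touched leaf, amortized rebalancing is O(log n).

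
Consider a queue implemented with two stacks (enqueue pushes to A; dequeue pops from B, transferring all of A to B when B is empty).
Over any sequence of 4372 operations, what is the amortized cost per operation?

Each element is pushed to A once, popped once, pushed to B once, and popped once: 4 unit operations over its lifetime. Over 4372 operations the total work is O(4372). Amortized O(1) per enqueue/dequeue.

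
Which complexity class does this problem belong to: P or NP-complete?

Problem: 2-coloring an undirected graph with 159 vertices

This problem is in P: 2-coloring is bipartiteness testing via BFS, O(V+E).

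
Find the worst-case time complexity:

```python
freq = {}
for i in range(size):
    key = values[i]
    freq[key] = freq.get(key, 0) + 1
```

Time complexity: O(n).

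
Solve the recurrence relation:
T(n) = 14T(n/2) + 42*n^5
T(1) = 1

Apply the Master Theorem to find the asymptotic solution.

a=14, b=2, f(n)=42*n^5. log_2(14) = 3.807 < 5. Case 3: T(n) = O(n^5).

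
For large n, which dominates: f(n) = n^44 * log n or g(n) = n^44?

f(n) = n^44 * log n grows faster: extra log n factor -> infinity.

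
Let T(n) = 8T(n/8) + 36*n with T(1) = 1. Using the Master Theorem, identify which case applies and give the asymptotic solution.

a=8, b=8, f(n)=36*n.
log_8(8) = 1, so n^(log_b(a)) = n.
f(n) = Theta(n), so Case 2 applies.
T(n) = Theta(n log n).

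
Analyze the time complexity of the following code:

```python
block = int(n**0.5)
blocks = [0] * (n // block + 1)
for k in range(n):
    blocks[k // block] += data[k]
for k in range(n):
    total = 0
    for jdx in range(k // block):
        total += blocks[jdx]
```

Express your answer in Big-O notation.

Time complexity: O(n * sqrt(n)).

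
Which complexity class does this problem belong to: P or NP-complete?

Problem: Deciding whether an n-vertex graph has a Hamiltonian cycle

This problem is NP-complete: one of Karp's 21 NP-complete problems.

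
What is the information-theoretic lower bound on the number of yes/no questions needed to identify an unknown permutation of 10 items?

There are 10! = 3628800 permutations. Each yes/no question gives at most 1 bit, so at least ceil(log_2(3628800)) = 22 questions are needed.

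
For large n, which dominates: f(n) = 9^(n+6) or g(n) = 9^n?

f(n) = 9^(n+6) and g(n) = 9^n are Theta of each other: 9^(n+6) = 9^6 * 9^n = Theta(9^n).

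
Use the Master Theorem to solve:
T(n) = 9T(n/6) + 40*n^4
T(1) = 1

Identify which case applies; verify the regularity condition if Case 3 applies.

a=9, b=6, f(n)=40*n^4.
log_6(9) = 1.226 < 4.
f(n) = Omega(n^(1.226+epsilon)) for some epsilon > 0, so Case 3 is the candidate.
Regularity: a*f(n/b) = 9*40*(n/6)^4 = (9/1296)*40*n^4 <= c*f(n) with c = 9/1296 < 1. Satisfied.
Case 3: T(n) = Theta(n^4).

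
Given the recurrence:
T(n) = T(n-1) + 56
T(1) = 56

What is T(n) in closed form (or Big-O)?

Unrolling: T(n) = T(n-1) + 56 = T(n-2) + 2*56 = ... = T(1) + (n-1)*56 = 56 + (n-1)*56 = 56n.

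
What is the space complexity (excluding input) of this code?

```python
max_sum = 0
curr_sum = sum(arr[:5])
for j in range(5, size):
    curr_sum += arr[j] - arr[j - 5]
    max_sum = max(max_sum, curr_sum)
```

Space complexity: O(1).
Only a constant amount of auxiliary storage is used; nothing grows with n.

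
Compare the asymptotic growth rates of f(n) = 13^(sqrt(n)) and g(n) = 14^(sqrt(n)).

g(n) = 14^(sqrt(n)) grows faster: ratio is (14/13)^(sqrt(n)) -> infinity since 14/13 > 1.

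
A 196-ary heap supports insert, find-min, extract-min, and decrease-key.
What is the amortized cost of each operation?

The 196-ary heap has height O(log_196 n). Insert sifts up: O(log_196 n). Find-min reads the root: O(1). Extract-min sifts down comparing 196 children per level: O(196 * log_196 n). Decrease-key sifts up: O(log_196 n).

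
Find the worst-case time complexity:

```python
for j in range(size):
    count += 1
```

Time complexity: O(n).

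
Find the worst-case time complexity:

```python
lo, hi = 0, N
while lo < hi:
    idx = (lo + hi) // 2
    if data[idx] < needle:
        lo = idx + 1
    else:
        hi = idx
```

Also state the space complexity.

Time complexity: O(log n).
Space complexity: O(1).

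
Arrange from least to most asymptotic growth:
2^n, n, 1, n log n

Ordered by growth rate: 1 < n < n log n < 2^n.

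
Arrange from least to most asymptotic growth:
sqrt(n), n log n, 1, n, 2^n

Ordered by growth rate: 1 < sqrt(n) < n < n log n < 2^n.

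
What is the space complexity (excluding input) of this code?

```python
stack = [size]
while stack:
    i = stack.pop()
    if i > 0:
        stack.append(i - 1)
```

Space complexity: O(1).
Only a constant amount of auxiliary storage is used; nothing grows with n.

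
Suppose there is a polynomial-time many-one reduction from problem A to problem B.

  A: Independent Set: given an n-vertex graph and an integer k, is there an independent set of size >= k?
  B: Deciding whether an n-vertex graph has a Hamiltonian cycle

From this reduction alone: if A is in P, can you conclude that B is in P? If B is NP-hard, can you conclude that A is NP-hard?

A poly-time reduction A <=_p B transfers tractability DOWN (B easy => A easy) and hardness UP (A hard => B hard), not the reverse.
From A in P, the reduction alone does NOT give B in P: any problem in P trivially reduces to SAT, yet SAT is not known to be in P.
From B NP-hard, the reduction alone does NOT give A NP-hard: again, easy problems reduce to hard ones.
(Here in fact A is NP-complete and B is NP-complete.)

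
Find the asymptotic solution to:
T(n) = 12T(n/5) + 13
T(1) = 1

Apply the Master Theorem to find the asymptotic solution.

a=12, b=5, f(n)=13. log_5(12) = 1.544. Case 1 of Master Theorem: T(n) = O(n^1.544).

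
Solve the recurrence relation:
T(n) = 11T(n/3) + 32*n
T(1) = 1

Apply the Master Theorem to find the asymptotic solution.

a=11, b=3, f(n)=32*n. log_3(11) = 2.183. Case 1 of Master Theorem: T(n) = O(n^2.183).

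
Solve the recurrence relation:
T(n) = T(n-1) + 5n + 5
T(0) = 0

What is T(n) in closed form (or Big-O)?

Dominant term in sum is 5*sum(i, i=1..n) = 5*n*(n+1)/2 = O(n^2).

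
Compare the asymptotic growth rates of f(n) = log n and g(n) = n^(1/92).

g(n) = n^(1/92) grows faster: any positive power of n dominates log n.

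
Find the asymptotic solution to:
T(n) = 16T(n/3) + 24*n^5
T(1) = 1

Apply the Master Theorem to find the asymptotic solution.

a=16, b=3, f(n)=24*n^5. log_3(16) = 2.524 < 5. Case 3: T(n) = O(n^5).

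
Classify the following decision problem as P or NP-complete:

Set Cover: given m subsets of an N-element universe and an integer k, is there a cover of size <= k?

This problem is NP-complete: one of Karp's 21 NP-complete problems (with k part of the input).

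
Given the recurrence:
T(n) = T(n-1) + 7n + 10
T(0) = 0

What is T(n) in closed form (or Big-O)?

Dominant term in sum is 7*sum(i, i=1..n) = 7*n*(n+1)/2 = O(n^2).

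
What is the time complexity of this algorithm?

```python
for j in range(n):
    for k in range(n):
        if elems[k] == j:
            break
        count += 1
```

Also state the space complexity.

Time complexity: O(n^2).
Space complexity: O(1).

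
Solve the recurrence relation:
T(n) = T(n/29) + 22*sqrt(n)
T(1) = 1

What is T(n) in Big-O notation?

Each level contributes sqrt(n/29^k). Geometric series with ratio 1/sqrt(29) < 1 sums to O(sqrt(n)).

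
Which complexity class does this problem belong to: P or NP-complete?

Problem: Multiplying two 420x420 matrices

This problem is in P: the schoolbook algorithm runs in O(n^3).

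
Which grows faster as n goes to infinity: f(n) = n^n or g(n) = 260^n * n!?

g(n) = 260^n * n! grows faster: by Stirling n! ~ sqrt(2 pi n)(n/e)^n, so 260^n n! / n^n ~ (260/e)^n sqrt(2 pi n) -> infinity since 260/e > 1.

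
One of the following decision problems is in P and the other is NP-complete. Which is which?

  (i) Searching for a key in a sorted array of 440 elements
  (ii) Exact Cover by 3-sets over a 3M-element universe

(i) is P: binary search runs in O(log n).
(ii) is NP-complete: one of Karp's 21 NP-complete problems.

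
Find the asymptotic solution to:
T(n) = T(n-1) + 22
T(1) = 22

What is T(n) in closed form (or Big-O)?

Unrolling: T(n) = T(n-1) + 22 = T(n-2) + 2*22 = ... = T(1) + (n-1)*22 = 22 + (n-1)*22 = 22n.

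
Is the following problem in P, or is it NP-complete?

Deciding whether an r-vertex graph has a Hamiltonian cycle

This problem is NP-complete: one of Karp's 21 NP-complete problems.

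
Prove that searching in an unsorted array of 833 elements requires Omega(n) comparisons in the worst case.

An adversary can always place the target in the last position checked. Until all 833 positions are examined, the target might be in any unchecked position. Therefore 833 comparisons are necessary.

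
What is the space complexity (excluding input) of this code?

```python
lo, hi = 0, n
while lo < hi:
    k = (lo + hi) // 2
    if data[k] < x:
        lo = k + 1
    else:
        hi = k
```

Space complexity: O(1).
Only a constant amount of auxiliary storage is used; nothing grows with n.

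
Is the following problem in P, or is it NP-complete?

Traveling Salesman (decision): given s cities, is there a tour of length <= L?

This problem is NP-complete: reduces from Hamiltonian Cycle.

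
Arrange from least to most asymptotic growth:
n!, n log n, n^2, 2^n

Ordered by growth rate: n log n < n^2 < 2^n < n!.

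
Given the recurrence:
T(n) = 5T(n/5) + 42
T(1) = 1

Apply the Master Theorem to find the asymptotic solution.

a=5, b=5, f(n)=42. log_5(5) = 1. Case 1 of Master Theorem: T(n) = O(n^1).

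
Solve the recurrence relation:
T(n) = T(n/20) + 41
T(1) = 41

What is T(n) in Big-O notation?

Each step divides n by 20 and adds 41. After log_20(n) steps, T(n) = O(log n).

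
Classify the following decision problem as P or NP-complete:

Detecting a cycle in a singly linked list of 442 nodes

This problem is in P: Floyd's tortoise-and-hare runs in O(n) time, O(1) space.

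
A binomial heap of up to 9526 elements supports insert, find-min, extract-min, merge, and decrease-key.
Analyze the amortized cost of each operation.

A binomial heap with n <= 9526 elements has at most floor(log_2 9526) + 1 = 14 trees. Using potential Phi = number of trees: Insert adds one tree, but cascading merges reduce count -- amortized O(1). Find-min reads the cached minimum pointer: O(1). Extract-min creates O(log n) new trees: O(log n). Merge combines tree lists: O(log n). Decrease-key sifts the element up its tree of height <= log n: O(log n).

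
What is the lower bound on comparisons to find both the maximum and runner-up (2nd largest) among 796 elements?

Lower bound: finding the max needs 796-1 comparisons. By an adversary weight-doubling argument, the maximum element must personally win at least ceil(log_2(796)) = 10 comparisons in any correct algorithm. The 2nd largest is among those 10 direct losers, and distinguishing it requires 10-1 more comparisons. Total >= 796-1 + 10-1 = 804. A balanced tournament achieves this bound exactly.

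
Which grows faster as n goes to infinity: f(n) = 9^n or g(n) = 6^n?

f(n) = 9^n grows faster: (9/6)^n -> infinity since 9/6 > 1.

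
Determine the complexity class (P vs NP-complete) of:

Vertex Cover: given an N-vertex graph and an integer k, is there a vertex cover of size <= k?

This problem is NP-complete: one of Karp's 21 NP-complete problems (with k part of the input; for any fixed constant k it is in P).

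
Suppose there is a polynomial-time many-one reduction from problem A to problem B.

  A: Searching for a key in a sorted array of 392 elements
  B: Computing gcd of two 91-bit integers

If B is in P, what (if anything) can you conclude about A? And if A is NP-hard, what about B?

A poly-time reduction A <=_p B means any A-instance can be transformed to a B-instance in poly time.
If B is in P: compose the reduction with B's poly-time algorithm to solve A in poly time, so A is in P.
If A is NP-hard: every NP problem reduces to A, which reduces to B; composing reductions, every NP problem reduces to B, so B is NP-hard.
(Here in fact A is P and B is P.)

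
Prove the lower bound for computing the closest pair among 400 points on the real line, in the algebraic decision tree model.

Reduction from element distinctness: given 400 reals, the closest-pair distance is 0 iff two are equal. Element distinctness has an Omega(n log n) lower bound in the algebraic decision tree model (Ben-Or). Therefore closest pair on a line also requires Omega(n log n). Sorting then a linear scan achieves this.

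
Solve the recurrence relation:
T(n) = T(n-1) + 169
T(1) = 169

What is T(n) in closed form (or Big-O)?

Unrolling: T(n) = T(n-1) + 169 = T(n-2) + 2*169 = ... = T(1) + (n-1)*169 = 169 + (n-1)*169 = 169n.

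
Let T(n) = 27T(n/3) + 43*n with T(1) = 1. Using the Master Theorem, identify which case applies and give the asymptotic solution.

a=27, b=3, f(n)=43*n.
log_3(27) = 3 > 1.
Since f(n) = O(n^1) is polynomially smaller than n^3, Case 1 applies.
T(n) = Theta(n^3).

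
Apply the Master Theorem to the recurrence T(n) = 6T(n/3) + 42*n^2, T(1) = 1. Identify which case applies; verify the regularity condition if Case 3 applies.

a=6, b=3, f(n)=42*n^2.
log_3(6) = 1.631 < 2.
f(n) = Omega(n^(1.631+epsilon)) for some epsilon > 0, so Case 3 is the candidate.
Regularity: a*f(n/b) = 6*42*(n/3)^2 = (6/9)*42*n^2 <= c*f(n) with c = 6/9 < 1. Satisfied.
Case 3: T(n) = Theta(n^2).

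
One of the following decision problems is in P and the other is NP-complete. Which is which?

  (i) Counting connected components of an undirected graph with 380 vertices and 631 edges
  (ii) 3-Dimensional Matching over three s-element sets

(i) is P: BFS/DFS visits each vertex and edge once: O(V+E).
(ii) is NP-complete: one of Karp's 21 NP-complete problems.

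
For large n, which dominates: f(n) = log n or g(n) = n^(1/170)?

g(n) = n^(1/170) grows faster: any positive power of n dominates log n.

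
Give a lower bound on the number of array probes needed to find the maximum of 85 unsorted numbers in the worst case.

Adversary: any unprobed cell could hold a value larger than everything seen so far. If fewer than 85 cells are probed, the adversary places the max in an unprobed cell. So all 85 cells must be examined; together with 85-1 comparisons this is tight.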